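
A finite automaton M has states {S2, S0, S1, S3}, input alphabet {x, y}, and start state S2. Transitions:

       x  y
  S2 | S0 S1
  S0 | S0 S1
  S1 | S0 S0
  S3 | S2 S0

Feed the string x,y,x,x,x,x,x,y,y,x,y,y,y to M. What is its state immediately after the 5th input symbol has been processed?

S0

Trace: S2 -x-> S0 -y-> S1 -x-> S0 -x-> S0 -x-> S0
After 5 symbols: S0.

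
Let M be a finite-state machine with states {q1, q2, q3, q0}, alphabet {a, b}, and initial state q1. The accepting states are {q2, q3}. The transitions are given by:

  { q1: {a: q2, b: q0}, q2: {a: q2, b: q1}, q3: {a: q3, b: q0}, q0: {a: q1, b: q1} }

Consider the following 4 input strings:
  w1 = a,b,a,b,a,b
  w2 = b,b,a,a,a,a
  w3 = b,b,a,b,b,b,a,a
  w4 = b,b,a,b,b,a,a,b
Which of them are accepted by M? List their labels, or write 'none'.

w2, w3

w1: q1 → q2 → q1 → q2 → q1 → q2 → q1  → end q1, rejected
w2: q1 → q0 → q1 → q2 → q2 → q2 → q2  → end q2, accepted
w3: q1 → q0 → q1 → q2 → q1 → q0 → q1 → q2 → q2  → end q2, accepted
w4: q1 → q0 → q1 → q2 → q1 → q0 → q1 → q2 → q1  → end q1, rejected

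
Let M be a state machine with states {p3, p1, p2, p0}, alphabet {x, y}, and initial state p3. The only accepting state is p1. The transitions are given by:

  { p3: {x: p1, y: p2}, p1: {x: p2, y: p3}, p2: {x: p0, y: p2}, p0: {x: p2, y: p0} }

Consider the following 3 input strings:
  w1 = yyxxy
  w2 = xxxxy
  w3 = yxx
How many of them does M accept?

0

w1: Trace: p3 -y-> p2 -y-> p2 -x-> p0 -x-> p2 -y-> p2  → end p2, rejected
w2: Trace: p3 -x-> p1 -x-> p2 -x-> p0 -x-> p2 -y-> p2  → end p2, rejected
w3: Trace: p3 -y-> p2 -x-> p0 -x-> p2  → end p2, rejected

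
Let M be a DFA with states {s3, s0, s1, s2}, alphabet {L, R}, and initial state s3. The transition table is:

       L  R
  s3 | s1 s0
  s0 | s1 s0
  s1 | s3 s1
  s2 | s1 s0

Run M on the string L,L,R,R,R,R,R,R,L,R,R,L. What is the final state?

s3

s3 → s1 → s3 → s0 → s0 → s0 → s0 → s0 → s0 → s1 → s1 → s1 → s3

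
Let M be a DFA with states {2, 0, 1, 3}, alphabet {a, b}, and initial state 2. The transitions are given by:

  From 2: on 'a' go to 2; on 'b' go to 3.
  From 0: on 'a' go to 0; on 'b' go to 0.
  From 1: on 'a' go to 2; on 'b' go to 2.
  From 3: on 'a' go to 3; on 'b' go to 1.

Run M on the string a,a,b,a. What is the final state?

3

start at 2
read 'a': 2 → 2
read 'a': 2 → 2
read 'b': 2 → 3
read 'a': 3 → 3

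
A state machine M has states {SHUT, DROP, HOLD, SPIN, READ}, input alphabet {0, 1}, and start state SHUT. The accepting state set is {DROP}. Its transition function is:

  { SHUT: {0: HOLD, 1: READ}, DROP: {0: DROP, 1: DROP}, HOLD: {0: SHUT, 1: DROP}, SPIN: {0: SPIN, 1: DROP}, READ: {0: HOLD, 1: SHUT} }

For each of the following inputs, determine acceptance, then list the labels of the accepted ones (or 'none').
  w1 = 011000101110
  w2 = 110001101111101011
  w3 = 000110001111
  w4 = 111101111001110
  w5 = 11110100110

w1:
  start at SHUT
  read '0': SHUT → HOLD
  read '1': HOLD → DROP
  read '1': DROP → DROP
  read '0': DROP → DROP
  read '0': DROP → DROP
  read '0': DROP → DROP
  read '1': DROP → DROP
  read '0': DROP → DROP
  read '1': DROP → DROP
  read '1': DROP → DROP
  read '1': DROP → DROP
  read '0': DROP → DROP
  end DROP, accepted
w2:
  start at SHUT
  read '1': SHUT → READ
  read '1': READ → SHUT
  read '0': SHUT → HOLD
  read '0': HOLD → SHUT
  read '0': SHUT → HOLD
  read '1': HOLD → DROP
  read '1': DROP → DROP
  read '0': DROP → DROP
  read '1': DROP → DROP
  read '1': DROP → DROP
  read '1': DROP → DROP
  read '1': DROP → DROP
  read '1': DROP → DROP
  read '0': DROP → DROP
  read '1': DROP → DROP
  read '0': DROP → DROP
  read '1': DROP → DROP
  read '1': DROP → DROP
  end DROP, accepted
w3:
  start at SHUT
  read '0': SHUT → HOLD
  read '0': HOLD → SHUT
  read '0': SHUT → HOLD
  read '1': HOLD → DROP
  read '1': DROP → DROP
  read '0': DROP → DROP
  read '0': DROP → DROP
  read '0': DROP → DROP
  read '1': DROP → DROP
  read '1': DROP → DROP
  read '1': DROP → DROP
  read '1': DROP → DROP
  end DROP, accepted
w4:
  start at SHUT
  read '1': SHUT → READ
  read '1': READ → SHUT
  read '1': SHUT → READ
  read '1': READ → SHUT
  read '0': SHUT → HOLD
  read '1': HOLD → DROP
  read '1': DROP → DROP
  read '1': DROP → DROP
  read '1': DROP → DROP
  read '0': DROP → DROP
  read '0': DROP → DROP
  read '1': DROP → DROP
  read '1': DROP → DROP
  read '1': DROP → DROP
  read '0': DROP → DROP
  end DROP, accepted
w5:
  start at SHUT
  read '1': SHUT → READ
  read '1': READ → SHUT
  read '1': SHUT → READ
  read '1': READ → SHUT
  read '0': SHUT → HOLD
  read '1': HOLD → DROP
  read '0': DROP → DROP
  read '0': DROP → DROP
  read '1': DROP → DROP
  read '1': DROP → DROP
  read '0': DROP → DROP
  end DROP, accepted

w1, w2, w3, w4, w5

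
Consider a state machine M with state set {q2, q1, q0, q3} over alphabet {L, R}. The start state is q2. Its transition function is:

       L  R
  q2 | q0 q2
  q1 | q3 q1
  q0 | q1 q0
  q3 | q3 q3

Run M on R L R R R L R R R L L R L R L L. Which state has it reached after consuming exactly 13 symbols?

q3

start at q2
read 'R': q2 → q2
read 'L': q2 → q0
read 'R': q0 → q0
read 'R': q0 → q0
read 'R': q0 → q0
read 'L': q0 → q1
read 'R': q1 → q1
read 'R': q1 → q1
read 'R': q1 → q1
read 'L': q1 → q3
read 'L': q3 → q3
read 'R': q3 → q3
read 'L': q3 → q3
After 13 symbols: q3.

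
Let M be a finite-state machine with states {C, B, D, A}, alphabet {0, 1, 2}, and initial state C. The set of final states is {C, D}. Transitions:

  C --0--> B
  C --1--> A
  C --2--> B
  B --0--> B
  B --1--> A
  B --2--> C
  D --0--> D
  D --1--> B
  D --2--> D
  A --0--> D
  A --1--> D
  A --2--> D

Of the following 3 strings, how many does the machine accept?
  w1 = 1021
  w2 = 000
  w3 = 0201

0

w1: C → A → D → D → B  → end B, rejected
w2: C → B → B → B  → end B, rejected
w3: C → B → C → B → A  → end A, rejected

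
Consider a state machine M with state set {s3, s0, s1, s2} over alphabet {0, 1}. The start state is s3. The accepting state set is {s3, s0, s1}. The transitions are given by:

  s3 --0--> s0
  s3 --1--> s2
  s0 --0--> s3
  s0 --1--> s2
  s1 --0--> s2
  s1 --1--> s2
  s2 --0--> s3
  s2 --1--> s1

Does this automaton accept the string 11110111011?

No

start at s3
read '1': s3 → s2
read '1': s2 → s1
read '1': s1 → s2
read '1': s2 → s1
read '0': s1 → s2
read '1': s2 → s1
read '1': s1 → s2
read '1': s2 → s1
read '0': s1 → s2
read '1': s2 → s1
read '1': s1 → s2
End state s2 is not accepting.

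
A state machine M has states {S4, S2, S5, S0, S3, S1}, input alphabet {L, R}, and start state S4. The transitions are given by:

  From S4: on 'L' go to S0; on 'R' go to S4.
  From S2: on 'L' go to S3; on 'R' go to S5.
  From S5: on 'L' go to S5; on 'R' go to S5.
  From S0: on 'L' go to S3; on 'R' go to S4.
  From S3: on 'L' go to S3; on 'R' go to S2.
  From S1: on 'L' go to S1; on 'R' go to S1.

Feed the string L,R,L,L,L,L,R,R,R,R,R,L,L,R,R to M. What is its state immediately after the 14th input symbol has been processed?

Trace: S4 -L-> S0 -R-> S4 -L-> S0 -L-> S3 -L-> S3 -L-> S3 -R-> S2 -R-> S5 -R-> S5 -R-> S5 -R-> S5 -L-> S5 -L-> S5 -R-> S5
After 14 symbols: S5.

S5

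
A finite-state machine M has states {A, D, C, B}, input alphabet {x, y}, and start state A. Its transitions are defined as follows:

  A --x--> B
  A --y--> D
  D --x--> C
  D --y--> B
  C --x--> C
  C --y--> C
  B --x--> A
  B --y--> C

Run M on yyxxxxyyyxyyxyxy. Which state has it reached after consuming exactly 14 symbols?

A → D → B → A → B → A → B → C → C → C → C → C → C → C → C
After 14 symbols: C.

C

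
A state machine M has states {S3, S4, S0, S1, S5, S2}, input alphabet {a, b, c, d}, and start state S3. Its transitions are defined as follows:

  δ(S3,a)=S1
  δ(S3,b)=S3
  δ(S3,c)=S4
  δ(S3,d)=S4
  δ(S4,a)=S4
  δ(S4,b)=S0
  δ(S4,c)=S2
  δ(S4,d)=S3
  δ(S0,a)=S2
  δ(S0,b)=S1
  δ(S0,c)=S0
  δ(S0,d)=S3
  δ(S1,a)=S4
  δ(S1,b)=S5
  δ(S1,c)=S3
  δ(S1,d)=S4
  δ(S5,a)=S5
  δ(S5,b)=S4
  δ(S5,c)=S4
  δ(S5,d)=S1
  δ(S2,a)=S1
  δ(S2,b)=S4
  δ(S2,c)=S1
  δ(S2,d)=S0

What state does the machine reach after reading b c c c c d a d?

S3

Trace: S3 -b-> S3 -c-> S4 -c-> S2 -c-> S1 -c-> S3 -d-> S4 -a-> S4 -d-> S3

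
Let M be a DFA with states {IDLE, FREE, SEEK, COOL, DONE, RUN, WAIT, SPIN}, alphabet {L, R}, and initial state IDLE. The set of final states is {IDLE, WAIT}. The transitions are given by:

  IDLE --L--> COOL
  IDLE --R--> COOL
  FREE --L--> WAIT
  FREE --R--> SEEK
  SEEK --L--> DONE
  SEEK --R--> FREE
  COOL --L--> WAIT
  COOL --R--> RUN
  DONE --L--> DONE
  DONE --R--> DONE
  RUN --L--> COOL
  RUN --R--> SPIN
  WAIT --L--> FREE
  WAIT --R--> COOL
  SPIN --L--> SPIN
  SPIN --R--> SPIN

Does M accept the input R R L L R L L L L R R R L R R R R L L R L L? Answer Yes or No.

Trace: IDLE -R-> COOL -R-> RUN -L-> COOL -L-> WAIT -R-> COOL -L-> WAIT -L-> FREE -L-> WAIT -L-> FREE -R-> SEEK -R-> FREE -R-> SEEK -L-> DONE -R-> DONE -R-> DONE -R-> DONE -R-> DONE -L-> DONE -L-> DONE -R-> DONE -L-> DONE -L-> DONE
End state DONE is not accepting.

No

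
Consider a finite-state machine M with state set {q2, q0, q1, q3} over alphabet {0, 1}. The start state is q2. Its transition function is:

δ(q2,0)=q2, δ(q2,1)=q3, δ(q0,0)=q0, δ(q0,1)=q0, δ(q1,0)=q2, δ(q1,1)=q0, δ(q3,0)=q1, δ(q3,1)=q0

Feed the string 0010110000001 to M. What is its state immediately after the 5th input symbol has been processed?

q2 → q2 → q2 → q3 → q1 → q0
After 5 symbols: q0.

q0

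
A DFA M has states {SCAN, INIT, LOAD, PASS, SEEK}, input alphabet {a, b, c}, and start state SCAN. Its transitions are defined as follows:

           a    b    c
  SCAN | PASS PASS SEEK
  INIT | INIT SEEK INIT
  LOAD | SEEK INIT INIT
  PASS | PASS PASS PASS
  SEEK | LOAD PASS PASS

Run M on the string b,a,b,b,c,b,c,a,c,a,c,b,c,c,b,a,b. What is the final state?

PASS

start at SCAN
read 'b': SCAN → PASS
read 'a': PASS → PASS
read 'b': PASS → PASS
read 'b': PASS → PASS
read 'c': PASS → PASS
read 'b': PASS → PASS
read 'c': PASS → PASS
read 'a': PASS → PASS
read 'c': PASS → PASS
read 'a': PASS → PASS
read 'c': PASS → PASS
read 'b': PASS → PASS
read 'c': PASS → PASS
read 'c': PASS → PASS
read 'b': PASS → PASS
read 'a': PASS → PASS
read 'b': PASS → PASS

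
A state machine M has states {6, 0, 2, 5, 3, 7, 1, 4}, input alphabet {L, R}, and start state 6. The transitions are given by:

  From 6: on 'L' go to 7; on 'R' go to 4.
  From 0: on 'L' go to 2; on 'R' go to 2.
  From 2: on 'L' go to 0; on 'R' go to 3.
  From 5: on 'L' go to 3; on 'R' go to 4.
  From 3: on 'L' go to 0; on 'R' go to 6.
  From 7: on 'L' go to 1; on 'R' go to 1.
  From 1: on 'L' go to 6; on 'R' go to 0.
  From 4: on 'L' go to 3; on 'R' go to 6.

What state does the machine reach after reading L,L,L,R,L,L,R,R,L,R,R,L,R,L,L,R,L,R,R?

start at 6
read 'L': 6 → 7
read 'L': 7 → 1
read 'L': 1 → 6
read 'R': 6 → 4
read 'L': 4 → 3
read 'L': 3 → 0
read 'R': 0 → 2
read 'R': 2 → 3
read 'L': 3 → 0
read 'R': 0 → 2
read 'R': 2 → 3
read 'L': 3 → 0
read 'R': 0 → 2
read 'L': 2 → 0
read 'L': 0 → 2
read 'R': 2 → 3
read 'L': 3 → 0
read 'R': 0 → 2
read 'R': 2 → 3

3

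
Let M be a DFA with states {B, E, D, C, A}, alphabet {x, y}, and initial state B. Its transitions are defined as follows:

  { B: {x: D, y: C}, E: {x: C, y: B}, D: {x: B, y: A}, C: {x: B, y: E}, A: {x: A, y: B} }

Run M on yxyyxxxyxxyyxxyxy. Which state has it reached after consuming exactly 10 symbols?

A

start at B
read 'y': B → C
read 'x': C → B
read 'y': B → C
read 'y': C → E
read 'x': E → C
read 'x': C → B
read 'x': B → D
read 'y': D → A
read 'x': A → A
read 'x': A → A
After 10 symbols: A.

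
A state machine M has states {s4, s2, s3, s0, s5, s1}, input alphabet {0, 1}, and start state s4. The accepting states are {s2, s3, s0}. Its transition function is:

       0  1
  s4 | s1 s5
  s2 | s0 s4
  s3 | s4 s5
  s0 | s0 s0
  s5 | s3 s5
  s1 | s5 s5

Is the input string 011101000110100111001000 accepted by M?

s4 → s1 → s5 → s5 → s5 → s3 → s5 → s3 → s4 → s1 → s5 → s5 → s3 → s5 → s3 → s4 → s5 → s5 → s5 → s3 → s4 → s5 → s3 → s4 → s1
End state s1 is not accepting.

No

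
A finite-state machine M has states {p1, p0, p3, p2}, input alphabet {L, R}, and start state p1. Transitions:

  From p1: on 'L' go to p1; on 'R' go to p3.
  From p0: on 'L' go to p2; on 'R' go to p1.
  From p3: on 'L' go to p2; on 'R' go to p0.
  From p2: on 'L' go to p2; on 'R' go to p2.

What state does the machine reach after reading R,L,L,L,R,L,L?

p1 → p3 → p2 → p2 → p2 → p2 → p2 → p2

p2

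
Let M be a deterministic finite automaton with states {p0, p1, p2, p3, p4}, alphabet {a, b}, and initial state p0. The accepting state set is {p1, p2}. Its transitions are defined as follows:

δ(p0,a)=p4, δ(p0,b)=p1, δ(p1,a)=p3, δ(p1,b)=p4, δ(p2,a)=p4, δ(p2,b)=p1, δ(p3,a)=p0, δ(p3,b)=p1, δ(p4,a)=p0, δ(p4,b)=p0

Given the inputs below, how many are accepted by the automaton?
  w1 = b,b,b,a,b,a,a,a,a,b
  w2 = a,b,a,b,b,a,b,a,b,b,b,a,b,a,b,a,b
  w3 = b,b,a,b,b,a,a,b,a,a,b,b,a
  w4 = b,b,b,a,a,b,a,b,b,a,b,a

1

w1:
  start at p0
  read 'b': p0 → p1
  read 'b': p1 → p4
  read 'b': p4 → p0
  read 'a': p0 → p4
  read 'b': p4 → p0
  read 'a': p0 → p4
  read 'a': p4 → p0
  read 'a': p0 → p4
  read 'a': p4 → p0
  read 'b': p0 → p1
  end p1, accepted
w2:
  start at p0
  read 'a': p0 → p4
  read 'b': p4 → p0
  read 'a': p0 → p4
  read 'b': p4 → p0
  read 'b': p0 → p1
  read 'a': p1 → p3
  read 'b': p3 → p1
  read 'a': p1 → p3
  read 'b': p3 → p1
  read 'b': p1 → p4
  read 'b': p4 → p0
  read 'a': p0 → p4
  read 'b': p4 → p0
  read 'a': p0 → p4
  read 'b': p4 → p0
  read 'a': p0 → p4
  read 'b': p4 → p0
  end p0, rejected
w3:
  start at p0
  read 'b': p0 → p1
  read 'b': p1 → p4
  read 'a': p4 → p0
  read 'b': p0 → p1
  read 'b': p1 → p4
  read 'a': p4 → p0
  read 'a': p0 → p4
  read 'b': p4 → p0
  read 'a': p0 → p4
  read 'a': p4 → p0
  read 'b': p0 → p1
  read 'b': p1 → p4
  read 'a': p4 → p0
  end p0, rejected
w4:
  start at p0
  read 'b': p0 → p1
  read 'b': p1 → p4
  read 'b': p4 → p0
  read 'a': p0 → p4
  read 'a': p4 → p0
  read 'b': p0 → p1
  read 'a': p1 → p3
  read 'b': p3 → p1
  read 'b': p1 → p4
  read 'a': p4 → p0
  read 'b': p0 → p1
  read 'a': p1 → p3
  end p3, rejected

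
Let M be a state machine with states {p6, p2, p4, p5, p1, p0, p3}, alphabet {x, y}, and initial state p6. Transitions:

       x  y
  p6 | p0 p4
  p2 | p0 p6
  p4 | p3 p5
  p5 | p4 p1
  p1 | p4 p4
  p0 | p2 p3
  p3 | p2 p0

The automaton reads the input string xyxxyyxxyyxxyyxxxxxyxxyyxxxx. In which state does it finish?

p6 → p0 → p3 → p2 → p0 → p3 → p0 → p2 → p0 → p3 → p0 → p2 → p0 → p3 → p0 → p2 → p0 → p2 → p0 → p2 → p6 → p0 → p2 → p6 → p4 → p3 → p2 → p0 → p2

p2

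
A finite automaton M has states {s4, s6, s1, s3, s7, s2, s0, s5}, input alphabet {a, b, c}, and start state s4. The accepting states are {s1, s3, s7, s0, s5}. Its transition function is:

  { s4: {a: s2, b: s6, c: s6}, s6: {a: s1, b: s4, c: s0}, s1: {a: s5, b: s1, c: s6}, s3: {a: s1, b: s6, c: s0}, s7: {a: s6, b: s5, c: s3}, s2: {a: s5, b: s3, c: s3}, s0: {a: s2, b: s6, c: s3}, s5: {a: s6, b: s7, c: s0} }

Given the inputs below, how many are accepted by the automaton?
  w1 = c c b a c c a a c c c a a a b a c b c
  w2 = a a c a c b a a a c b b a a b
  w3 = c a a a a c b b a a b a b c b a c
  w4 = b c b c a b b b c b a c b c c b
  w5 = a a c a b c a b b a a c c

w1: Trace: s4 -c-> s6 -c-> s0 -b-> s6 -a-> s1 -c-> s6 -c-> s0 -a-> s2 -a-> s5 -c-> s0 -c-> s3 -c-> s0 -a-> s2 -a-> s5 -a-> s6 -b-> s4 -a-> s2 -c-> s3 -b-> s6 -c-> s0  → end s0, accepted
w2: Trace: s4 -a-> s2 -a-> s5 -c-> s0 -a-> s2 -c-> s3 -b-> s6 -a-> s1 -a-> s5 -a-> s6 -c-> s0 -b-> s6 -b-> s4 -a-> s2 -a-> s5 -b-> s7  → end s7, accepted
w3: Trace: s4 -c-> s6 -a-> s1 -a-> s5 -a-> s6 -a-> s1 -c-> s6 -b-> s4 -b-> s6 -a-> s1 -a-> s5 -b-> s7 -a-> s6 -b-> s4 -c-> s6 -b-> s4 -a-> s2 -c-> s3  → end s3, accepted
w4: Trace: s4 -b-> s6 -c-> s0 -b-> s6 -c-> s0 -a-> s2 -b-> s3 -b-> s6 -b-> s4 -c-> s6 -b-> s4 -a-> s2 -c-> s3 -b-> s6 -c-> s0 -c-> s3 -b-> s6  → end s6, rejected
w5: Trace: s4 -a-> s2 -a-> s5 -c-> s0 -a-> s2 -b-> s3 -c-> s0 -a-> s2 -b-> s3 -b-> s6 -a-> s1 -a-> s5 -c-> s0 -c-> s3  → end s3, accepted

4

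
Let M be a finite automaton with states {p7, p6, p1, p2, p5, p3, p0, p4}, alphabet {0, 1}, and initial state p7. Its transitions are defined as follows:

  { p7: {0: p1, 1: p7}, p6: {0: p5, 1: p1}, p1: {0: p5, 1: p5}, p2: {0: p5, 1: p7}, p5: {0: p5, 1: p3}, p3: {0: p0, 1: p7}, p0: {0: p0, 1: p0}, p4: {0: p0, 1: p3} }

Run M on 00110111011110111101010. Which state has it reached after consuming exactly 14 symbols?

p1

Trace: p7 -0-> p1 -0-> p5 -1-> p3 -1-> p7 -0-> p1 -1-> p5 -1-> p3 -1-> p7 -0-> p1 -1-> p5 -1-> p3 -1-> p7 -1-> p7 -0-> p1
After 14 symbols: p1.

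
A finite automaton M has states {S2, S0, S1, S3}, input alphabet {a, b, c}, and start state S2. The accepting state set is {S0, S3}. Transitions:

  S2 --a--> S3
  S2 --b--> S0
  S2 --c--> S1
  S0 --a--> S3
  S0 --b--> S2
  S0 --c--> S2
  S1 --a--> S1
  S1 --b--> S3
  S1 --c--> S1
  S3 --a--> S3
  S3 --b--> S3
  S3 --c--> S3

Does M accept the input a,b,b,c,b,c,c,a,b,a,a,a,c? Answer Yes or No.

start at S2
read 'a': S2 → S3
read 'b': S3 → S3
read 'b': S3 → S3
read 'c': S3 → S3
read 'b': S3 → S3
read 'c': S3 → S3
read 'c': S3 → S3
read 'a': S3 → S3
read 'b': S3 → S3
read 'a': S3 → S3
read 'a': S3 → S3
read 'a': S3 → S3
read 'c': S3 → S3
End state S3 is accepting.

Yes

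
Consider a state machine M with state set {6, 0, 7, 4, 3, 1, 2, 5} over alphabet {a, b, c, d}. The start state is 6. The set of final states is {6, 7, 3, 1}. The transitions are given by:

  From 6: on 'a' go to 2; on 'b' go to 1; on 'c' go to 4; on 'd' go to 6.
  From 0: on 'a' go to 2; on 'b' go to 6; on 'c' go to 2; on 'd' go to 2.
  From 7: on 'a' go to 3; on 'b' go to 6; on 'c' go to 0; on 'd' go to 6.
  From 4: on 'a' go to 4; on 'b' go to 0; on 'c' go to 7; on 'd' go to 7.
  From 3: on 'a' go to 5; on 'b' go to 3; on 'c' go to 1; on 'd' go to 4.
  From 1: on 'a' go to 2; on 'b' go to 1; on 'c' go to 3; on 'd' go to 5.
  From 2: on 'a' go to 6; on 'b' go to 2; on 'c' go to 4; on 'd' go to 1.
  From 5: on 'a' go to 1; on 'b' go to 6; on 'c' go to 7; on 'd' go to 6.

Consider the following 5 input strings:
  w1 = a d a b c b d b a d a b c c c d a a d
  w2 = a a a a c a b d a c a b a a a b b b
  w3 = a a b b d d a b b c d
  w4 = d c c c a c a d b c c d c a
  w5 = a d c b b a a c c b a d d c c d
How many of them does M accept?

2

w1: 6 → 2 → 1 → 2 → 2 → 4 → 0 → 2 → 2 → 6 → 6 → 2 → 2 → 4 → 7 → 0 → 2 → 6 → 2 → 1  → end 1, accepted
w2: 6 → 2 → 6 → 2 → 6 → 4 → 4 → 0 → 2 → 6 → 4 → 4 → 0 → 2 → 6 → 2 → 2 → 2 → 2  → end 2, rejected
w3: 6 → 2 → 6 → 1 → 1 → 5 → 6 → 2 → 2 → 2 → 4 → 7  → end 7, accepted
w4: 6 → 6 → 4 → 7 → 0 → 2 → 4 → 4 → 7 → 6 → 4 → 7 → 6 → 4 → 4  → end 4, rejected
w5: 6 → 2 → 1 → 3 → 3 → 3 → 5 → 1 → 3 → 1 → 1 → 2 → 1 → 5 → 7 → 0 → 2  → end 2, rejected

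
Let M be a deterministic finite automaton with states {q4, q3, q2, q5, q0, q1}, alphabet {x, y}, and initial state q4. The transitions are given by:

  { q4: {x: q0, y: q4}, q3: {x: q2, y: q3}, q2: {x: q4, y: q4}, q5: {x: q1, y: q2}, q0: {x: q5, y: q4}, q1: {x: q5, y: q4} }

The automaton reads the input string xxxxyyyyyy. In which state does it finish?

start at q4
read 'x': q4 → q0
read 'x': q0 → q5
read 'x': q5 → q1
read 'x': q1 → q5
read 'y': q5 → q2
read 'y': q2 → q4
read 'y': q4 → q4
read 'y': q4 → q4
read 'y': q4 → q4
read 'y': q4 → q4

q4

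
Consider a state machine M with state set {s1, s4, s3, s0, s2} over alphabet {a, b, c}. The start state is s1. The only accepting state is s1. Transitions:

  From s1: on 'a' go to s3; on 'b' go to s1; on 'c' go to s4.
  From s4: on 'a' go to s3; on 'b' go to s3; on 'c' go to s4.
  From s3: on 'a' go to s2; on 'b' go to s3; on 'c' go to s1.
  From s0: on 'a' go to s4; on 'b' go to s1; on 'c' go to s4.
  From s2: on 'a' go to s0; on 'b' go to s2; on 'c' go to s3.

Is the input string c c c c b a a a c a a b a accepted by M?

s1 → s4 → s4 → s4 → s4 → s3 → s2 → s0 → s4 → s4 → s3 → s2 → s2 → s0
End state s0 is not accepting.

No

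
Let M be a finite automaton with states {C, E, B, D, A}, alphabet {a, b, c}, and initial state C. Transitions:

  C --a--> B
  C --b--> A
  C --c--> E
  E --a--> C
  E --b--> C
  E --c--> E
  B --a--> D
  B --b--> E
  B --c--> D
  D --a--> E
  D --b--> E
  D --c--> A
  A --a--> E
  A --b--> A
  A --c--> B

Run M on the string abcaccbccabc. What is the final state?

Trace: C -a-> B -b-> E -c-> E -a-> C -c-> E -c-> E -b-> C -c-> E -c-> E -a-> C -b-> A -c-> B

B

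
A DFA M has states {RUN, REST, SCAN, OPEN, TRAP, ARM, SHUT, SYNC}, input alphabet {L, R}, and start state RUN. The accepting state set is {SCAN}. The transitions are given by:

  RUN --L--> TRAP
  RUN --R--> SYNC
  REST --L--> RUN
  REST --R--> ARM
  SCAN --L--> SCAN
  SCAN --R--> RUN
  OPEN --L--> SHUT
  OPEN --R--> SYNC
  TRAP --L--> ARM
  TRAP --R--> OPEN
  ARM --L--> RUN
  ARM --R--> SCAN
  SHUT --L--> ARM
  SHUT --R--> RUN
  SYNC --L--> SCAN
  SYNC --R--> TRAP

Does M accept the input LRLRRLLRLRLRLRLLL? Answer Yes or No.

Trace: RUN -L-> TRAP -R-> OPEN -L-> SHUT -R-> RUN -R-> SYNC -L-> SCAN -L-> SCAN -R-> RUN -L-> TRAP -R-> OPEN -L-> SHUT -R-> RUN -L-> TRAP -R-> OPEN -L-> SHUT -L-> ARM -L-> RUN
End state RUN is not accepting.

No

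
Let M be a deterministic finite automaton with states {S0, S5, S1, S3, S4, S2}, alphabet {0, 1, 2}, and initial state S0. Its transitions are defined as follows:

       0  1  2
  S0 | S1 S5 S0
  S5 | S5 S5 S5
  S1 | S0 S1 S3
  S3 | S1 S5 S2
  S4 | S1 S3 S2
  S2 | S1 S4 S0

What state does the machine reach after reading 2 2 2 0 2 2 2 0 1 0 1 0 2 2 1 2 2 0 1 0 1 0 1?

S5

S0 → S0 → S0 → S0 → S1 → S3 → S2 → S0 → S1 → S1 → S0 → S5 → S5 → S5 → S5 → S5 → S5 → S5 → S5 → S5 → S5 → S5 → S5 → S5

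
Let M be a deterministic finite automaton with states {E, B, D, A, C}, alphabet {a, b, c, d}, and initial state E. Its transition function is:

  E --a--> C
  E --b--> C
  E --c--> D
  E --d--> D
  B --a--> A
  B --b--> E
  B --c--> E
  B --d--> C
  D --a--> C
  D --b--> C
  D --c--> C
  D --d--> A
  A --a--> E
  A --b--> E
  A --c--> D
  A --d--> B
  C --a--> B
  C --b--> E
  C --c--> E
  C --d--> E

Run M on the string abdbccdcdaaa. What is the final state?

start at E
read 'a': E → C
read 'b': C → E
read 'd': E → D
read 'b': D → C
read 'c': C → E
read 'c': E → D
read 'd': D → A
read 'c': A → D
read 'd': D → A
read 'a': A → E
read 'a': E → C
read 'a': C → B

B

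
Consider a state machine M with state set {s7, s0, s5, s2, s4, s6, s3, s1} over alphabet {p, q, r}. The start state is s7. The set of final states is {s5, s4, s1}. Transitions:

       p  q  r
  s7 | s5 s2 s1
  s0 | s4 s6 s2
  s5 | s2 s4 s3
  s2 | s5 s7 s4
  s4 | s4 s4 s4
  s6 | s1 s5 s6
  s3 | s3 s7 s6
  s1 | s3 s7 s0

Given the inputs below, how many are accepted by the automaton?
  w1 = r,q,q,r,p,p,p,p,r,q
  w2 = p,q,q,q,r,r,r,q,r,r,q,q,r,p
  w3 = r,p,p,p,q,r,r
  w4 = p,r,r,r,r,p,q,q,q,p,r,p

2

w1: Trace: s7 -r-> s1 -q-> s7 -q-> s2 -r-> s4 -p-> s4 -p-> s4 -p-> s4 -p-> s4 -r-> s4 -q-> s4  → end s4, accepted
w2: Trace: s7 -p-> s5 -q-> s4 -q-> s4 -q-> s4 -r-> s4 -r-> s4 -r-> s4 -q-> s4 -r-> s4 -r-> s4 -q-> s4 -q-> s4 -r-> s4 -p-> s4  → end s4, accepted
w3: Trace: s7 -r-> s1 -p-> s3 -p-> s3 -p-> s3 -q-> s7 -r-> s1 -r-> s0  → end s0, rejected
w4: Trace: s7 -p-> s5 -r-> s3 -r-> s6 -r-> s6 -r-> s6 -p-> s1 -q-> s7 -q-> s2 -q-> s7 -p-> s5 -r-> s3 -p-> s3  → end s3, rejected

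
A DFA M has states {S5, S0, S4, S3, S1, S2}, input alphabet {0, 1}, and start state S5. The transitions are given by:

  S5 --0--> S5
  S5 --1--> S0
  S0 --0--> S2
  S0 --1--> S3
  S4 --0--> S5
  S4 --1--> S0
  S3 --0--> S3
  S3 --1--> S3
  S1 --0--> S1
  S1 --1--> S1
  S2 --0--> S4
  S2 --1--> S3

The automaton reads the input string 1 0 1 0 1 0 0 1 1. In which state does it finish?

S3

Trace: S5 -1-> S0 -0-> S2 -1-> S3 -0-> S3 -1-> S3 -0-> S3 -0-> S3 -1-> S3 -1-> S3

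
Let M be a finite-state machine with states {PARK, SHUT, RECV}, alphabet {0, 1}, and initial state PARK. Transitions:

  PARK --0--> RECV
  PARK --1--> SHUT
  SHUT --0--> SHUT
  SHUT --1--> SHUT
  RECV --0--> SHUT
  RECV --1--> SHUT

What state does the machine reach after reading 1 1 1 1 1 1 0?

Trace: PARK -1-> SHUT -1-> SHUT -1-> SHUT -1-> SHUT -1-> SHUT -1-> SHUT -0-> SHUT

SHUT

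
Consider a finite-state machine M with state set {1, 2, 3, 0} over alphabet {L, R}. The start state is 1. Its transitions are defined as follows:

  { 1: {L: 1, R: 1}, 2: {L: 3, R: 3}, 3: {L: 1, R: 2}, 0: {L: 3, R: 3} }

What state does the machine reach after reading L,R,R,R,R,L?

start at 1
read 'L': 1 → 1
read 'R': 1 → 1
read 'R': 1 → 1
read 'R': 1 → 1
read 'R': 1 → 1
read 'L': 1 → 1

1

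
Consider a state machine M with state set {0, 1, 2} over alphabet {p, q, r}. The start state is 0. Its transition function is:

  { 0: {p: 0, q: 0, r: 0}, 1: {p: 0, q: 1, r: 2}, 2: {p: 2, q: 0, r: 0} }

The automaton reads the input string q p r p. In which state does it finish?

0

0 → 0 → 0 → 0 → 0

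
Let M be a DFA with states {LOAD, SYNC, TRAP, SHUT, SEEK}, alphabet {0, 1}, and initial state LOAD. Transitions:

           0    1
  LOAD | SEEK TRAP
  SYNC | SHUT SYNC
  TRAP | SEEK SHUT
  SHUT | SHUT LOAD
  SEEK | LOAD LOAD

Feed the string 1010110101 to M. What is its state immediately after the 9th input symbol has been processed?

SEEK

Trace: LOAD -1-> TRAP -0-> SEEK -1-> LOAD -0-> SEEK -1-> LOAD -1-> TRAP -0-> SEEK -1-> LOAD -0-> SEEK
After 9 symbols: SEEK.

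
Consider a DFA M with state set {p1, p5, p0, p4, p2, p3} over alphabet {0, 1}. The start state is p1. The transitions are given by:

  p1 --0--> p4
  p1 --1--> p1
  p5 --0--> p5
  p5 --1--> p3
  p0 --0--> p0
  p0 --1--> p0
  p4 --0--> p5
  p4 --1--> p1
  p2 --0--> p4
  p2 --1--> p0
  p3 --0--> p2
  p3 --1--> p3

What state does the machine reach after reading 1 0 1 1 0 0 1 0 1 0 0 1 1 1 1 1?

Trace: p1 -1-> p1 -0-> p4 -1-> p1 -1-> p1 -0-> p4 -0-> p5 -1-> p3 -0-> p2 -1-> p0 -0-> p0 -0-> p0 -1-> p0 -1-> p0 -1-> p0 -1-> p0 -1-> p0

p0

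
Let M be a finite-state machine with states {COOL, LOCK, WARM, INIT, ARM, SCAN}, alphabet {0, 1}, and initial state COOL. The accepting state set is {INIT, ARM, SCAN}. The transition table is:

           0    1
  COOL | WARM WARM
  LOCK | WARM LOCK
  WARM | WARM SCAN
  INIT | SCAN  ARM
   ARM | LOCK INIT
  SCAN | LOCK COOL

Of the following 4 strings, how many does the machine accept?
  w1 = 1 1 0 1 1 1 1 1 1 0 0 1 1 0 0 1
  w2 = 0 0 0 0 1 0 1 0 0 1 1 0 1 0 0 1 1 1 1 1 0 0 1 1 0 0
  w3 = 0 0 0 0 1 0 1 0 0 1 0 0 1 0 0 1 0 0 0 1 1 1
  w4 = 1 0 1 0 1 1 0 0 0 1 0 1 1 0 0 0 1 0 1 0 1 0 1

w1:
  start at COOL
  read '1': COOL → WARM
  read '1': WARM → SCAN
  read '0': SCAN → LOCK
  read '1': LOCK → LOCK
  read '1': LOCK → LOCK
  read '1': LOCK → LOCK
  read '1': LOCK → LOCK
  read '1': LOCK → LOCK
  read '1': LOCK → LOCK
  read '0': LOCK → WARM
  read '0': WARM → WARM
  read '1': WARM → SCAN
  read '1': SCAN → COOL
  read '0': COOL → WARM
  read '0': WARM → WARM
  read '1': WARM → SCAN
  end SCAN, accepted
w2:
  start at COOL
  read '0': COOL → WARM
  read '0': WARM → WARM
  read '0': WARM → WARM
  read '0': WARM → WARM
  read '1': WARM → SCAN
  read '0': SCAN → LOCK
  read '1': LOCK → LOCK
  read '0': LOCK → WARM
  read '0': WARM → WARM
  read '1': WARM → SCAN
  read '1': SCAN → COOL
  read '0': COOL → WARM
  read '1': WARM → SCAN
  read '0': SCAN → LOCK
  read '0': LOCK → WARM
  read '1': WARM → SCAN
  read '1': SCAN → COOL
  read '1': COOL → WARM
  read '1': WARM → SCAN
  read '1': SCAN → COOL
  read '0': COOL → WARM
  read '0': WARM → WARM
  read '1': WARM → SCAN
  read '1': SCAN → COOL
  read '0': COOL → WARM
  read '0': WARM → WARM
  end WARM, rejected
w3:
  start at COOL
  read '0': COOL → WARM
  read '0': WARM → WARM
  read '0': WARM → WARM
  read '0': WARM → WARM
  read '1': WARM → SCAN
  read '0': SCAN → LOCK
  read '1': LOCK → LOCK
  read '0': LOCK → WARM
  read '0': WARM → WARM
  read '1': WARM → SCAN
  read '0': SCAN → LOCK
  read '0': LOCK → WARM
  read '1': WARM → SCAN
  read '0': SCAN → LOCK
  read '0': LOCK → WARM
  read '1': WARM → SCAN
  read '0': SCAN → LOCK
  read '0': LOCK → WARM
  read '0': WARM → WARM
  read '1': WARM → SCAN
  read '1': SCAN → COOL
  read '1': COOL → WARM
  end WARM, rejected
w4:
  start at COOL
  read '1': COOL → WARM
  read '0': WARM → WARM
  read '1': WARM → SCAN
  read '0': SCAN → LOCK
  read '1': LOCK → LOCK
  read '1': LOCK → LOCK
  read '0': LOCK → WARM
  read '0': WARM → WARM
  read '0': WARM → WARM
  read '1': WARM → SCAN
  read '0': SCAN → LOCK
  read '1': LOCK → LOCK
  read '1': LOCK → LOCK
  read '0': LOCK → WARM
  read '0': WARM → WARM
  read '0': WARM → WARM
  read '1': WARM → SCAN
  read '0': SCAN → LOCK
  read '1': LOCK → LOCK
  read '0': LOCK → WARM
  read '1': WARM → SCAN
  read '0': SCAN → LOCK
  read '1': LOCK → LOCK
  end LOCK, rejected

1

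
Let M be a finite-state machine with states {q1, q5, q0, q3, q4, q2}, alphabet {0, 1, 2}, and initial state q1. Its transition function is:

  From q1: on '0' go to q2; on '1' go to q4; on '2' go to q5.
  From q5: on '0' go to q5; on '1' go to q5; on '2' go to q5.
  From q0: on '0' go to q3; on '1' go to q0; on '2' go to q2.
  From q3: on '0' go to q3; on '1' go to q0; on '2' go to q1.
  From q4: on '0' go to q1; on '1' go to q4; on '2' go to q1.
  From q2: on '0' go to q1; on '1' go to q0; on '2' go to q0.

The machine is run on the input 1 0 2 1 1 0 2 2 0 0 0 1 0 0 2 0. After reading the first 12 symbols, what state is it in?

q5

Trace: q1 -1-> q4 -0-> q1 -2-> q5 -1-> q5 -1-> q5 -0-> q5 -2-> q5 -2-> q5 -0-> q5 -0-> q5 -0-> q5 -1-> q5
After 12 symbols: q5.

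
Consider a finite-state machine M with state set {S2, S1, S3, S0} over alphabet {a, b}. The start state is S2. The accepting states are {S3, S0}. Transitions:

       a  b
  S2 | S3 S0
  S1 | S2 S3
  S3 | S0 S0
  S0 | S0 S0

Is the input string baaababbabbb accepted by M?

S2 → S0 → S0 → S0 → S0 → S0 → S0 → S0 → S0 → S0 → S0 → S0 → S0
End state S0 is accepting.

Yes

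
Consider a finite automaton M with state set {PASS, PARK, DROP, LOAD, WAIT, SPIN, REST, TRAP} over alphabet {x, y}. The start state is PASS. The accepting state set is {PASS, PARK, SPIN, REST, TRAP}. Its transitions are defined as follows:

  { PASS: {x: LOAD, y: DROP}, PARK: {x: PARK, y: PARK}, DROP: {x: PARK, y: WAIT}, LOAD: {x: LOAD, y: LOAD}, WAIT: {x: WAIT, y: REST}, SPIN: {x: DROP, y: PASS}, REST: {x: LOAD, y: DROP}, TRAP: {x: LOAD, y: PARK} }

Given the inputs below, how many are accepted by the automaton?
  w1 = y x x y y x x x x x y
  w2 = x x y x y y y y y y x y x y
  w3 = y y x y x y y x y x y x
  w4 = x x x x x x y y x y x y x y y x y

w1:
  start at PASS
  read 'y': PASS → DROP
  read 'x': DROP → PARK
  read 'x': PARK → PARK
  read 'y': PARK → PARK
  read 'y': PARK → PARK
  read 'x': PARK → PARK
  read 'x': PARK → PARK
  read 'x': PARK → PARK
  read 'x': PARK → PARK
  read 'x': PARK → PARK
  read 'y': PARK → PARK
  end PARK, accepted
w2:
  start at PASS
  read 'x': PASS → LOAD
  read 'x': LOAD → LOAD
  read 'y': LOAD → LOAD
  read 'x': LOAD → LOAD
  read 'y': LOAD → LOAD
  read 'y': LOAD → LOAD
  read 'y': LOAD → LOAD
  read 'y': LOAD → LOAD
  read 'y': LOAD → LOAD
  read 'y': LOAD → LOAD
  read 'x': LOAD → LOAD
  read 'y': LOAD → LOAD
  read 'x': LOAD → LOAD
  read 'y': LOAD → LOAD
  end LOAD, rejected
w3:
  start at PASS
  read 'y': PASS → DROP
  read 'y': DROP → WAIT
  read 'x': WAIT → WAIT
  read 'y': WAIT → REST
  read 'x': REST → LOAD
  read 'y': LOAD → LOAD
  read 'y': LOAD → LOAD
  read 'x': LOAD → LOAD
  read 'y': LOAD → LOAD
  read 'x': LOAD → LOAD
  read 'y': LOAD → LOAD
  read 'x': LOAD → LOAD
  end LOAD, rejected
w4:
  start at PASS
  read 'x': PASS → LOAD
  read 'x': LOAD → LOAD
  read 'x': LOAD → LOAD
  read 'x': LOAD → LOAD
  read 'x': LOAD → LOAD
  read 'x': LOAD → LOAD
  read 'y': LOAD → LOAD
  read 'y': LOAD → LOAD
  read 'x': LOAD → LOAD
  read 'y': LOAD → LOAD
  read 'x': LOAD → LOAD
  read 'y': LOAD → LOAD
  read 'x': LOAD → LOAD
  read 'y': LOAD → LOAD
  read 'y': LOAD → LOAD
  read 'x': LOAD → LOAD
  read 'y': LOAD → LOAD
  end LOAD, rejected

1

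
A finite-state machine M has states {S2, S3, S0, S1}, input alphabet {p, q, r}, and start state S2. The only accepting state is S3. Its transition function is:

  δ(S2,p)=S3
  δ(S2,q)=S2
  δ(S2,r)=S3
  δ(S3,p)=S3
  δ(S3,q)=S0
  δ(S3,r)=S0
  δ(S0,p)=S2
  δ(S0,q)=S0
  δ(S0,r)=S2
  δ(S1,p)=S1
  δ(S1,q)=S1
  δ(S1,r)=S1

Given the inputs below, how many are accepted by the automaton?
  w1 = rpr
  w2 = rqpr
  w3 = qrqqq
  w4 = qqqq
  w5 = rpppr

w1: S2 → S3 → S3 → S0  → end S0, rejected
w2: S2 → S3 → S0 → S2 → S3  → end S3, accepted
w3: S2 → S2 → S3 → S0 → S0 → S0  → end S0, rejected
w4: S2 → S2 → S2 → S2 → S2  → end S2, rejected
w5: S2 → S3 → S3 → S3 → S3 → S0  → end S0, rejected

1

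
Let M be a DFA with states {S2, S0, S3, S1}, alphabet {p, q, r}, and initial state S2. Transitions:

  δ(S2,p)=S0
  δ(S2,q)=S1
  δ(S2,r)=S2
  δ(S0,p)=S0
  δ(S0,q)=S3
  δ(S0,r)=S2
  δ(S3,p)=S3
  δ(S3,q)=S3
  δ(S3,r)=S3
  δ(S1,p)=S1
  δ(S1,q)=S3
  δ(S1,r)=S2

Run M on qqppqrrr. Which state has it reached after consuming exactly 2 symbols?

S3

Trace: S2 -q-> S1 -q-> S3
After 2 symbols: S3.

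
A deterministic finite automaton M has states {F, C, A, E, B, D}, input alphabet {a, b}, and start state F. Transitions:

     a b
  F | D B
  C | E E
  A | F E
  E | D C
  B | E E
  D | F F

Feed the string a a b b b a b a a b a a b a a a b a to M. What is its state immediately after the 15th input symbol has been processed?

D

start at F
read 'a': F → D
read 'a': D → F
read 'b': F → B
read 'b': B → E
read 'b': E → C
read 'a': C → E
read 'b': E → C
read 'a': C → E
read 'a': E → D
read 'b': D → F
read 'a': F → D
read 'a': D → F
read 'b': F → B
read 'a': B → E
read 'a': E → D
After 15 symbols: D.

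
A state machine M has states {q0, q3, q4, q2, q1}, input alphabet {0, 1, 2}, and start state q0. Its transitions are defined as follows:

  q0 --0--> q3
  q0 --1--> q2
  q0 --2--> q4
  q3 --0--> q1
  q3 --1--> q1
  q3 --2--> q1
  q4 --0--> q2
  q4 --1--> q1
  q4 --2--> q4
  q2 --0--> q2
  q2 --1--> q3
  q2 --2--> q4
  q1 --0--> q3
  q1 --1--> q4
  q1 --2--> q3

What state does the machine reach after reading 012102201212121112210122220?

Trace: q0 -0-> q3 -1-> q1 -2-> q3 -1-> q1 -0-> q3 -2-> q1 -2-> q3 -0-> q1 -1-> q4 -2-> q4 -1-> q1 -2-> q3 -1-> q1 -2-> q3 -1-> q1 -1-> q4 -1-> q1 -2-> q3 -2-> q1 -1-> q4 -0-> q2 -1-> q3 -2-> q1 -2-> q3 -2-> q1 -2-> q3 -0-> q1

q1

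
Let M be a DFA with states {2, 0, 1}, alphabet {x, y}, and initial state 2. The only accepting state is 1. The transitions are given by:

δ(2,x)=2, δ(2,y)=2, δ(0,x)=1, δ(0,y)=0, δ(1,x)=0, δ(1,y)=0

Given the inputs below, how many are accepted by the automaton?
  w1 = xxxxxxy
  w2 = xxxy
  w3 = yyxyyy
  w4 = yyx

0

w1: Trace: 2 -x-> 2 -x-> 2 -x-> 2 -x-> 2 -x-> 2 -x-> 2 -y-> 2  → end 2, rejected
w2: Trace: 2 -x-> 2 -x-> 2 -x-> 2 -y-> 2  → end 2, rejected
w3: Trace: 2 -y-> 2 -y-> 2 -x-> 2 -y-> 2 -y-> 2 -y-> 2  → end 2, rejected
w4: Trace: 2 -y-> 2 -y-> 2 -x-> 2  → end 2, rejected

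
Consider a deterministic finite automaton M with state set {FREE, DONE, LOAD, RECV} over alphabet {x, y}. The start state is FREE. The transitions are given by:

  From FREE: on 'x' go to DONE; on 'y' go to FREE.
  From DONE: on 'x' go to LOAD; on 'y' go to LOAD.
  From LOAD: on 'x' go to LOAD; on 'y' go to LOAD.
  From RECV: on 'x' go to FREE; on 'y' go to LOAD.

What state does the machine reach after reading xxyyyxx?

start at FREE
read 'x': FREE → DONE
read 'x': DONE → LOAD
read 'y': LOAD → LOAD
read 'y': LOAD → LOAD
read 'y': LOAD → LOAD
read 'x': LOAD → LOAD
read 'x': LOAD → LOAD

LOAD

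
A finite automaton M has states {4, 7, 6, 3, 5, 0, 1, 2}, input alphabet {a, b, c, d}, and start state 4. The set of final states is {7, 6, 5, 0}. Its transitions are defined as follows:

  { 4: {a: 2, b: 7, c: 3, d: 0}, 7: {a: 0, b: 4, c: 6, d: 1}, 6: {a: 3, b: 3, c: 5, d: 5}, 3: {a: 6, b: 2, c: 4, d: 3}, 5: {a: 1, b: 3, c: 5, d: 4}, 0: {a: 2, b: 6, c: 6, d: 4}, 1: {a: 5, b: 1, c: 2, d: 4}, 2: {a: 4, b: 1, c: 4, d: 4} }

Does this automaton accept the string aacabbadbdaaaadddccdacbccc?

Yes

Trace: 4 -a-> 2 -a-> 4 -c-> 3 -a-> 6 -b-> 3 -b-> 2 -a-> 4 -d-> 0 -b-> 6 -d-> 5 -a-> 1 -a-> 5 -a-> 1 -a-> 5 -d-> 4 -d-> 0 -d-> 4 -c-> 3 -c-> 4 -d-> 0 -a-> 2 -c-> 4 -b-> 7 -c-> 6 -c-> 5 -c-> 5
End state 5 is accepting.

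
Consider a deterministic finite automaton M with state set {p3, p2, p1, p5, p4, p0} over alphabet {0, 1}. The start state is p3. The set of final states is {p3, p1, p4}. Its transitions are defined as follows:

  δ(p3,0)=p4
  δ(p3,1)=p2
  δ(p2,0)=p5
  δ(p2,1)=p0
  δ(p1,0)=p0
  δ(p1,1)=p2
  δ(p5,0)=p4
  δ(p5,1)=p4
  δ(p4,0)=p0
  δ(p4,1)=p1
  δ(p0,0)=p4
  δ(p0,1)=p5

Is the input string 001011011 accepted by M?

Trace: p3 -0-> p4 -0-> p0 -1-> p5 -0-> p4 -1-> p1 -1-> p2 -0-> p5 -1-> p4 -1-> p1
End state p1 is accepting.

Yes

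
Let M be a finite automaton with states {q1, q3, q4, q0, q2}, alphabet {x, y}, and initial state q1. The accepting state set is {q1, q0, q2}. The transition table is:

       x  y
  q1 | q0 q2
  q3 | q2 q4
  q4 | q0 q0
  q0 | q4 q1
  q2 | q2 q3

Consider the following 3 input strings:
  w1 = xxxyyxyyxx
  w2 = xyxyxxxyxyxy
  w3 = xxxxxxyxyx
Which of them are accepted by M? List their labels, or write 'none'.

w2

w1: q1 → q0 → q4 → q0 → q1 → q2 → q2 → q3 → q4 → q0 → q4  → end q4, rejected
w2: q1 → q0 → q1 → q0 → q1 → q0 → q4 → q0 → q1 → q0 → q1 → q0 → q1  → end q1, accepted
w3: q1 → q0 → q4 → q0 → q4 → q0 → q4 → q0 → q4 → q0 → q4  → end q4, rejected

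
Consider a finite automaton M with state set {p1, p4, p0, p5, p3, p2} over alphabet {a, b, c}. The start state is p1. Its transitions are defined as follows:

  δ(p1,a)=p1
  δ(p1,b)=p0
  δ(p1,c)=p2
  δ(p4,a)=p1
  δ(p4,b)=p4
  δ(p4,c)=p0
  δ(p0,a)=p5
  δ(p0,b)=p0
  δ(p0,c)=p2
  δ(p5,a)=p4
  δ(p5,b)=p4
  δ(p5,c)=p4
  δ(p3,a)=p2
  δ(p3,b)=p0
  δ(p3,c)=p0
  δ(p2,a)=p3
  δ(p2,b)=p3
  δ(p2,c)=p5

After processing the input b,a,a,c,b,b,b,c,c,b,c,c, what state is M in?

p2

Trace: p1 -b-> p0 -a-> p5 -a-> p4 -c-> p0 -b-> p0 -b-> p0 -b-> p0 -c-> p2 -c-> p5 -b-> p4 -c-> p0 -c-> p2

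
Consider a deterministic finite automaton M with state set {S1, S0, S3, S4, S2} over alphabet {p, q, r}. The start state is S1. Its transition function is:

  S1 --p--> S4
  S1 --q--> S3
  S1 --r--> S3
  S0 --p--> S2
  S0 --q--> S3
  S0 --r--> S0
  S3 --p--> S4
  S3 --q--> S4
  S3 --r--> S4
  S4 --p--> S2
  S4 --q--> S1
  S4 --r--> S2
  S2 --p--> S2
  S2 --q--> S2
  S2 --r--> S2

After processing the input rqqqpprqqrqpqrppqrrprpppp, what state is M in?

S2

Trace: S1 -r-> S3 -q-> S4 -q-> S1 -q-> S3 -p-> S4 -p-> S2 -r-> S2 -q-> S2 -q-> S2 -r-> S2 -q-> S2 -p-> S2 -q-> S2 -r-> S2 -p-> S2 -p-> S2 -q-> S2 -r-> S2 -r-> S2 -p-> S2 -r-> S2 -p-> S2 -p-> S2 -p-> S2 -p-> S2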